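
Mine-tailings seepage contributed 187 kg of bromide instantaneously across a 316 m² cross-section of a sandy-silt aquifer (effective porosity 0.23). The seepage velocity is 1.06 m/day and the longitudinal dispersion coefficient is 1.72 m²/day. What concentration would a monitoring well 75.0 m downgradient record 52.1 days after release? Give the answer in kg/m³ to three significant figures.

For an instantaneous plane source, C(x,t) = M/(n_e·A·√(4πDt)) · exp(−(x−vt)²/(4Dt)), with n_e·A the pore (flow) area.
Plume center vt = 1.06 × 52.1 = 55.226 m, so the well at 75.0 m is 19.774 m downgradient of the peak.
√(4πDt) = 33.56 m, giving peak height M/(n_e·A·√(4πDt)) = 187/(0.23 × 316 × 33.56) = 0.07667 kg/m³.
(x−vt)²/(4Dt) = (19.774)²/(4 × 1.72 × 52.1) = 1.091; exp(−1.091) = 0.3359.
C = 0.07667 × 0.3359 = 0.0258 kg/m³.

0.0258 kg/m³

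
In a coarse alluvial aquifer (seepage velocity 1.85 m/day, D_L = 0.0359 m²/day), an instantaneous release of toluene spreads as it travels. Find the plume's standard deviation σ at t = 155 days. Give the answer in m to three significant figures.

Dispersive spreading gives a Gaussian with σ² = 2Dt; advection only shifts the center.
σ = √(2 × 0.0359 × 155) = 3.34 m.

3.34 m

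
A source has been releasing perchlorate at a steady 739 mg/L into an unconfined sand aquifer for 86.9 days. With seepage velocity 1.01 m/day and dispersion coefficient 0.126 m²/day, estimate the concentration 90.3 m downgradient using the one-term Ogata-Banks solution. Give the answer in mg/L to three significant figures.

217 mg/L

For a continuous step input, C/C₀ ≈ ½·erfc((x−vt)/(2√(Dt))).
vt = 1.01 × 86.9 = 87.769 m and 2√(Dt) = 2√(0.126 × 86.9) = 6.618 m.
Argument (x−vt)/(2√(Dt)) = (90.3 − 87.769)/6.618 = 0.3824; ½·erfc(0.3824) = 0.2943.
C = 739 × 0.2943 = 217 mg/L.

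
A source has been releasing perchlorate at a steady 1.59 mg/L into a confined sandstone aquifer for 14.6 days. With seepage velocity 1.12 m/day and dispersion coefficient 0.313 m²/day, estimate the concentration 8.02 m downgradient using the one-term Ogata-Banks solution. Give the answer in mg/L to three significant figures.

1.59 mg/L

For a continuous step input, C/C₀ ≈ ½·erfc((x−vt)/(2√(Dt))).
vt = 1.12 × 14.6 = 16.352 m and 2√(Dt) = 2√(0.313 × 14.6) = 4.275 m.
Argument (x−vt)/(2√(Dt)) = (8.02 − 16.352)/4.275 = -1.949; ½·erfc(-1.949) = 0.9971.
C = 1.59 × 0.9971 = 1.59 mg/L.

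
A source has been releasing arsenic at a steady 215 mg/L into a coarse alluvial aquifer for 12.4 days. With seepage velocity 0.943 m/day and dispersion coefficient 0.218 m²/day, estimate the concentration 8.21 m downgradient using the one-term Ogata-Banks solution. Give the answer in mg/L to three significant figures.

201 mg/L

For a continuous step input, C/C₀ ≈ ½·erfc((x−vt)/(2√(Dt))).
vt = 0.943 × 12.4 = 11.6932 m and 2√(Dt) = 2√(0.218 × 12.4) = 3.288 m.
Argument (x−vt)/(2√(Dt)) = (8.21 − 11.6932)/3.288 = -1.059; ½·erfc(-1.059) = 0.9329.
C = 215 × 0.9329 = 201 mg/L.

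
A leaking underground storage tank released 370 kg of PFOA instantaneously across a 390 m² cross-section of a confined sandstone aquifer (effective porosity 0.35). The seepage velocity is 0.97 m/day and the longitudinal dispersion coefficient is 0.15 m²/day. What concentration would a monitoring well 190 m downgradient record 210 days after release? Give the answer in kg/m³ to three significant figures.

0.0307 kg/m³

For an instantaneous plane source, C(x,t) = M/(n_e·A·√(4πDt)) · exp(−(x−vt)²/(4Dt)), with n_e·A the pore (flow) area.
Plume center vt = 0.97 × 210 = 203.7 m, so the well at 190 m is 13.7 m upgradient of the peak.
√(4πDt) = 19.90 m, giving peak height M/(n_e·A·√(4πDt)) = 370/(0.35 × 390 × 19.90) = 0.1362 kg/m³.
(x−vt)²/(4Dt) = (-13.7)²/(4 × 0.15 × 210) = 1.490; exp(−1.490) = 0.2254.
C = 0.1362 × 0.2254 = 0.0307 kg/m³.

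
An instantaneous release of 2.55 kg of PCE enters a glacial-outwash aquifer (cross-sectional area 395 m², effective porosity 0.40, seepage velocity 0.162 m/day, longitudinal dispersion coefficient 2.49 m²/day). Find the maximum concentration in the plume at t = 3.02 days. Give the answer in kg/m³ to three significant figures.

The peak of an instantaneous 1D plume sits at x = vt; there the Gaussian factor is 1 and C_max = M/(n_e·A·√(4πDt)), where n_e·A is the pore area the mass is dissolved in.
√(4πDt) = √(4π × 2.49 × 3.02) = 9.721 m, so C_max = 2.55/(0.40 × 395 × 9.721) = 0.00166 kg/m³.

0.00166 kg/m³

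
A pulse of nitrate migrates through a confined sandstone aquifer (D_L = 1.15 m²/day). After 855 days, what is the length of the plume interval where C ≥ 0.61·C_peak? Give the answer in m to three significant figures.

88.2 m

The plume is Gaussian with σ = √(2Dt) = √(2 × 1.15 × 855) = 44.35 m.
C/C_peak = exp(−Δx²/(2σ²)) = 0.61 ⇒ Δx = σ·√(−2 ln 0.61) = 44.35 × 0.9943 = 44.10 m.
Width = 2Δx = 88.2 m.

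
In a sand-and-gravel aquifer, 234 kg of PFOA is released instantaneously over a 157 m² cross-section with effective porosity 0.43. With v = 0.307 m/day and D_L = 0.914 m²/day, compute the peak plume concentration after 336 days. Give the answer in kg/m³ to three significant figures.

0.0558 kg/m³

The peak of an instantaneous 1D plume sits at x = vt; there the Gaussian factor is 1 and C_max = M/(n_e·A·√(4πDt)), where n_e·A is the pore area the mass is dissolved in.
√(4πDt) = √(4π × 0.914 × 336) = 62.12 m, so C_max = 234/(0.43 × 157 × 62.12) = 0.0558 kg/m³.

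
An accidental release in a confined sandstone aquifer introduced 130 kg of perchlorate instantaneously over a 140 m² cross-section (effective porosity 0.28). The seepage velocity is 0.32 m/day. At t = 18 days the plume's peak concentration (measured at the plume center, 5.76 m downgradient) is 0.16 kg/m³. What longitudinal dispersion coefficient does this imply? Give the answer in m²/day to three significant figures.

At the plume center C_max = M/(n_e·A·√(4πDt)), so D = M²/(4πt·(n_e·A·C_max)²).
n_e·A·C_max = 0.28 × 140 × 0.16 = 6.272 kg/m.
D = 130²/(4π × 18 × 6.272²) = 1.90 m²/day.

1.90 m²/day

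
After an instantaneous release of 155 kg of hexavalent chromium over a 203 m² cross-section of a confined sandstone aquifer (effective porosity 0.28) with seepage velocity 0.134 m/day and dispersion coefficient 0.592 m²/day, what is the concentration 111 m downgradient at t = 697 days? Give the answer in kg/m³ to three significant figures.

0.0314 kg/m³

For an instantaneous plane source, C(x,t) = M/(n_e·A·√(4πDt)) · exp(−(x−vt)²/(4Dt)), with n_e·A the pore (flow) area.
Plume center vt = 0.134 × 697 = 93.398 m, so the well at 111 m is 17.602 m downgradient of the peak.
√(4πDt) = 72.01 m, giving peak height M/(n_e·A·√(4πDt)) = 155/(0.28 × 203 × 72.01) = 0.03787 kg/m³.
(x−vt)²/(4Dt) = (17.602)²/(4 × 0.592 × 697) = 0.1877; exp(−0.1877) = 0.8289.
C = 0.03787 × 0.8289 = 0.0314 kg/m³.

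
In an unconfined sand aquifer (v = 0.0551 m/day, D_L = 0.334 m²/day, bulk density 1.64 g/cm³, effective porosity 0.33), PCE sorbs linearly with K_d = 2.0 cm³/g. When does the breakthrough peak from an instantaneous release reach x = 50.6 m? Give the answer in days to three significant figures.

Retardation factor R = 1 + ρ_b·K_d/n = 1 + 1.64 × 2.0/0.33 = 10.94.
Sorption retards both mechanisms: v_R = v/R = 0.005037 m/day, D_R = D/R = 0.03053 m²/day.
Peak time from v_R²t² + 2D_R t − x² = 0: t = (√(D_R² + v_R²x²) − D_R)/v_R².
√(D_R² + v_R²x²) = √(0.03053² + 0.005037² × 50.6²) = 0.2567; v_R² = 2.537e-05.
t = (0.2567 − 0.03053)/2.537e-05 = 8910 days.

8910 days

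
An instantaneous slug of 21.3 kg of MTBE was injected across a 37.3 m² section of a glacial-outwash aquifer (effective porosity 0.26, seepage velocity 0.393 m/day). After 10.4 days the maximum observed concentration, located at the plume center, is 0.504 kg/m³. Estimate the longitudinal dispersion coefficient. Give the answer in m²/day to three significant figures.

0.145 m²/day

At the plume center C_max = M/(n_e·A·√(4πDt)), so D = M²/(4πt·(n_e·A·C_max)²).
n_e·A·C_max = 0.26 × 37.3 × 0.504 = 4.888 kg/m.
D = 21.3²/(4π × 10.4 × 4.888²) = 0.145 m²/day.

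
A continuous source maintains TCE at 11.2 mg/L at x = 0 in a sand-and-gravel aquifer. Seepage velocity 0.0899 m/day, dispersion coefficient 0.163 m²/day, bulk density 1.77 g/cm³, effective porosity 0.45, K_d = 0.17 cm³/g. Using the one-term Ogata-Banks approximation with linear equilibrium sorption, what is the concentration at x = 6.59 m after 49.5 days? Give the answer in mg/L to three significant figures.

1.16 mg/L

Retardation factor R = 1 + ρ_b·K_d/n = 1 + 1.77 × 0.17/0.45 = 1.669.
Sorption retards both mechanisms: v_R = v/R = 0.05386 m/day, D_R = D/R = 0.09766 m²/day.
v_R·t = 0.05386 × 49.5 = 2.66607 m; 2√(D_R t) = 4.397 m; argument = (6.59 − 2.66607)/4.397 = 0.8924.
C = C₀ × ½·erfc(0.8924) = 11.2 × 0.1035 = 1.16 mg/L.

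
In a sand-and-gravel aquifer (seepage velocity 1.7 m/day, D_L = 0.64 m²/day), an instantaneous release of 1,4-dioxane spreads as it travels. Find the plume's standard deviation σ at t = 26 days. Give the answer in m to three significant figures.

5.77 m

Dispersive spreading gives a Gaussian with σ² = 2Dt; advection only shifts the center.
σ = √(2 × 0.64 × 26) = 5.77 m.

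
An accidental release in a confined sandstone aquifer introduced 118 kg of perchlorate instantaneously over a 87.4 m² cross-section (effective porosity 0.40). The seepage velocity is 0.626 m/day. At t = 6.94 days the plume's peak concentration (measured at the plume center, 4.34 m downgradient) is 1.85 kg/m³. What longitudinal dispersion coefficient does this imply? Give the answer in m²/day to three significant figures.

0.0382 m²/day

At the plume center C_max = M/(n_e·A·√(4πDt)), so D = M²/(4πt·(n_e·A·C_max)²).
n_e·A·C_max = 0.40 × 87.4 × 1.85 = 64.68 kg/m.
D = 118²/(4π × 6.94 × 64.68²) = 0.0382 m²/day.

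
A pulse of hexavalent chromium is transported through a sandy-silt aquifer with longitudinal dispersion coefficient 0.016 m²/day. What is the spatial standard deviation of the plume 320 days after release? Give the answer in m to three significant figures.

Dispersive spreading gives a Gaussian with σ² = 2Dt; advection only shifts the center.
σ = √(2 × 0.016 × 320) = 3.20 m.

3.20 m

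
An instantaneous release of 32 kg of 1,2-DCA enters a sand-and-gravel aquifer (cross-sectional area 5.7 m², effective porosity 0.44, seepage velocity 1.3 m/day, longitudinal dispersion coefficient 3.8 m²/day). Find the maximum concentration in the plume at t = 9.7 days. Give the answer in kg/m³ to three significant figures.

The peak of an instantaneous 1D plume sits at x = vt; there the Gaussian factor is 1 and C_max = M/(n_e·A·√(4πDt)), where n_e·A is the pore area the mass is dissolved in.
√(4πDt) = √(4π × 3.8 × 9.7) = 21.52 m, so C_max = 32/(0.44 × 5.7 × 21.52) = 0.593 kg/m³.

0.593 kg/m³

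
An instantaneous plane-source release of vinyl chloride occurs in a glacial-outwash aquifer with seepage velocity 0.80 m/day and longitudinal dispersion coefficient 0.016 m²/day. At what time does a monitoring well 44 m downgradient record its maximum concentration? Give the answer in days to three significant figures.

For the 1D instantaneous-source solution, setting ∂C/∂t = 0 at fixed x gives v²t² + 2Dt − x² = 0, so t = (√(D² + v²x²) − D)/v².
√(D² + v²x²) = √(0.016² + 0.80² × 44²) = 35.20; v² = 0.64.
t = (35.20 − 0.016)/0.64 = 55.0 days (vs. the pure-advection estimate x/v = 55.0 d).

55.0 days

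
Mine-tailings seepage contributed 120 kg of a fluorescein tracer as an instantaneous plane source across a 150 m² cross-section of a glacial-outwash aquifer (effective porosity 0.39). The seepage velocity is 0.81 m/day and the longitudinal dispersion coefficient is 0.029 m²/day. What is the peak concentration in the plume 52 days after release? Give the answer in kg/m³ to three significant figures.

The peak of an instantaneous 1D plume sits at x = vt; there the Gaussian factor is 1 and C_max = M/(n_e·A·√(4πDt)), where n_e·A is the pore area the mass is dissolved in.
√(4πDt) = √(4π × 0.029 × 52) = 4.353 m, so C_max = 120/(0.39 × 150 × 4.353) = 0.471 kg/m³.

0.471 kg/m³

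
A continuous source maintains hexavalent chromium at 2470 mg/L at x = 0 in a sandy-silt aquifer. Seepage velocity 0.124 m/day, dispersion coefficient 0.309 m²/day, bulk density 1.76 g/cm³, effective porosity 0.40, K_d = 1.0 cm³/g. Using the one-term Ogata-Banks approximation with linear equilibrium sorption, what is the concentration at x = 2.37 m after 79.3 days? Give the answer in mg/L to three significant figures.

1060 mg/L

Retardation factor R = 1 + ρ_b·K_d/n = 1 + 1.76 × 1.0/0.40 = 5.400.
Sorption retards both mechanisms: v_R = v/R = 0.02296 m/day, D_R = D/R = 0.05722 m²/day.
v_R·t = 0.02296 × 79.3 = 1.820728 m; 2√(D_R t) = 4.260 m; argument = (2.37 − 1.820728)/4.260 = 0.1289.
C = C₀ × ½·erfc(0.1289) = 2470 × 0.4277 = 1060 mg/L.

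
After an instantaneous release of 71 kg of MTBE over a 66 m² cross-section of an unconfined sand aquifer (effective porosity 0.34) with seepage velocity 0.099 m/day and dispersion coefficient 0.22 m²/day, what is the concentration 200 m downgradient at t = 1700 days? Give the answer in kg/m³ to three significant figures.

0.0236 kg/m³

For an instantaneous plane source, C(x,t) = M/(n_e·A·√(4πDt)) · exp(−(x−vt)²/(4Dt)), with n_e·A the pore (flow) area.
Plume center vt = 0.099 × 1700 = 168.3 m, so the well at 200 m is 31.7 m downgradient of the peak.
√(4πDt) = 68.56 m, giving peak height M/(n_e·A·√(4πDt)) = 71/(0.34 × 66 × 68.56) = 0.04615 kg/m³.
(x−vt)²/(4Dt) = (31.7)²/(4 × 0.22 × 1700) = 0.6717; exp(−0.6717) = 0.5108.
C = 0.04615 × 0.5108 = 0.0236 kg/m³.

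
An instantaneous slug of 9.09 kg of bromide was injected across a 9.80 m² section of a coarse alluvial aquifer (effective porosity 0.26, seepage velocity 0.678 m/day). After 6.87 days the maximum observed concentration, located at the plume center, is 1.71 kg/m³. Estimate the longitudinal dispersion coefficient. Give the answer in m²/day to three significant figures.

At the plume center C_max = M/(n_e·A·√(4πDt)), so D = M²/(4πt·(n_e·A·C_max)²).
n_e·A·C_max = 0.26 × 9.80 × 1.71 = 4.357 kg/m.
D = 9.09²/(4π × 6.87 × 4.357²) = 0.0504 m²/day.

0.0504 m²/day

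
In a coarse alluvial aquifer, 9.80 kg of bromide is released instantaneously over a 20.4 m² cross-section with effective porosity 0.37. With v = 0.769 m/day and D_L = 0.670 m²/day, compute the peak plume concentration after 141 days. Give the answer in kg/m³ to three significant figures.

0.0377 kg/m³

The peak of an instantaneous 1D plume sits at x = vt; there the Gaussian factor is 1 and C_max = M/(n_e·A·√(4πDt)), where n_e·A is the pore area the mass is dissolved in.
√(4πDt) = √(4π × 0.670 × 141) = 34.45 m, so C_max = 9.80/(0.37 × 20.4 × 34.45) = 0.0377 kg/m³.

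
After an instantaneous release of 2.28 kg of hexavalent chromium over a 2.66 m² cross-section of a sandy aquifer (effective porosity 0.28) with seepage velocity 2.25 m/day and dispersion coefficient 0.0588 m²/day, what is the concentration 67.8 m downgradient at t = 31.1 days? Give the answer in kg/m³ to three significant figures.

0.334 kg/m³

For an instantaneous plane source, C(x,t) = M/(n_e·A·√(4πDt)) · exp(−(x−vt)²/(4Dt)), with n_e·A the pore (flow) area.
Plume center vt = 2.25 × 31.1 = 69.975 m, so the well at 67.8 m is 2.175 m upgradient of the peak.
√(4πDt) = 4.794 m, giving peak height M/(n_e·A·√(4πDt)) = 2.28/(0.28 × 2.66 × 4.794) = 0.6386 kg/m³.
(x−vt)²/(4Dt) = (-2.175)²/(4 × 0.0588 × 31.1) = 0.6467; exp(−0.6467) = 0.5238.
C = 0.6386 × 0.5238 = 0.334 kg/m³.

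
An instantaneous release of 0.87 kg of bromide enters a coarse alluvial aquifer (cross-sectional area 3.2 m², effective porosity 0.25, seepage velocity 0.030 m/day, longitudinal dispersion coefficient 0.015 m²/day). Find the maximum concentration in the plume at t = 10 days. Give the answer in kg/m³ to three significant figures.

The peak of an instantaneous 1D plume sits at x = vt; there the Gaussian factor is 1 and C_max = M/(n_e·A·√(4πDt)), where n_e·A is the pore area the mass is dissolved in.
√(4πDt) = √(4π × 0.015 × 10) = 1.373 m, so C_max = 0.87/(0.25 × 3.2 × 1.373) = 0.792 kg/m³.

0.792 kg/m³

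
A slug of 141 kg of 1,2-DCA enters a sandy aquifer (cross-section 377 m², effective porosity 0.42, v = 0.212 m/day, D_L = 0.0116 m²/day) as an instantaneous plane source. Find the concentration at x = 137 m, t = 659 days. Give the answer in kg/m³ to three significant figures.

0.0715 kg/m³

For an instantaneous plane source, C(x,t) = M/(n_e·A·√(4πDt)) · exp(−(x−vt)²/(4Dt)), with n_e·A the pore (flow) area.
Plume center vt = 0.212 × 659 = 139.708 m, so the well at 137 m is 2.708 m upgradient of the peak.
√(4πDt) = 9.801 m, giving peak height M/(n_e·A·√(4πDt)) = 141/(0.42 × 377 × 9.801) = 0.09086 kg/m³.
(x−vt)²/(4Dt) = (-2.708)²/(4 × 0.0116 × 659) = 0.2398; exp(−0.2398) = 0.7868.
C = 0.09086 × 0.7868 = 0.0715 kg/m³.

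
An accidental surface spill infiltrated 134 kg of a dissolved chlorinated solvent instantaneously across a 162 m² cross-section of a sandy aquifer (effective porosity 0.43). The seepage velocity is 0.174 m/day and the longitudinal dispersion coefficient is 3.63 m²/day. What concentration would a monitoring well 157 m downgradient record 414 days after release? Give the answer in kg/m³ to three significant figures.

0.00421 kg/m³

For an instantaneous plane source, C(x,t) = M/(n_e·A·√(4πDt)) · exp(−(x−vt)²/(4Dt)), with n_e·A the pore (flow) area.
Plume center vt = 0.174 × 414 = 72.036 m, so the well at 157 m is 84.964 m downgradient of the peak.
√(4πDt) = 137.4 m, giving peak height M/(n_e·A·√(4πDt)) = 134/(0.43 × 162 × 137.4) = 0.01400 kg/m³.
(x−vt)²/(4Dt) = (84.964)²/(4 × 3.63 × 414) = 1.201; exp(−1.201) = 0.3009.
C = 0.01400 × 0.3009 = 0.00421 kg/m³.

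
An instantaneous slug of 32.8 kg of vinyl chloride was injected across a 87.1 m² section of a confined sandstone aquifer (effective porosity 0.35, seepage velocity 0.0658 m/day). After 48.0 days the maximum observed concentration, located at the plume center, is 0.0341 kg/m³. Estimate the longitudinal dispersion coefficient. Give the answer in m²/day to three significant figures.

At the plume center C_max = M/(n_e·A·√(4πDt)), so D = M²/(4πt·(n_e·A·C_max)²).
n_e·A·C_max = 0.35 × 87.1 × 0.0341 = 1.040 kg/m.
D = 32.8²/(4π × 48.0 × 1.040²) = 1.65 m²/day.

1.65 m²/day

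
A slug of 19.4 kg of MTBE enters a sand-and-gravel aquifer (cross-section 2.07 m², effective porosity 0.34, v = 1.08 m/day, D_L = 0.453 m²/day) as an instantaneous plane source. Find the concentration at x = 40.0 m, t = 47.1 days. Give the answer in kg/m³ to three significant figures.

0.422 kg/m³

For an instantaneous plane source, C(x,t) = M/(n_e·A·√(4πDt)) · exp(−(x−vt)²/(4Dt)), with n_e·A the pore (flow) area.
Plume center vt = 1.08 × 47.1 = 50.868 m, so the well at 40.0 m is 10.868 m upgradient of the peak.
√(4πDt) = 16.37 m, giving peak height M/(n_e·A·√(4πDt)) = 19.4/(0.34 × 2.07 × 16.37) = 1.684 kg/m³.
(x−vt)²/(4Dt) = (-10.868)²/(4 × 0.453 × 47.1) = 1.384; exp(−1.384) = 0.2506.
C = 1.684 × 0.2506 = 0.422 kg/m³.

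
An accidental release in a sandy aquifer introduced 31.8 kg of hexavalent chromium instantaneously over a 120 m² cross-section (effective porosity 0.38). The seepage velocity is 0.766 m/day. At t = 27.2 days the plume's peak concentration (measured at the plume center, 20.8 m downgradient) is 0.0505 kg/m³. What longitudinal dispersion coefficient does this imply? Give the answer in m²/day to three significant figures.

0.558 m²/day

At the plume center C_max = M/(n_e·A·√(4πDt)), so D = M²/(4πt·(n_e·A·C_max)²).
n_e·A·C_max = 0.38 × 120 × 0.0505 = 2.303 kg/m.
D = 31.8²/(4π × 27.2 × 2.303²) = 0.558 m²/day.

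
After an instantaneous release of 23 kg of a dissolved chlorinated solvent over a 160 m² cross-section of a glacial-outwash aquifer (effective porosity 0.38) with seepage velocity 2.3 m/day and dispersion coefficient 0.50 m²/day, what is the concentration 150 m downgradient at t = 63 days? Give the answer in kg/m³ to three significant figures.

For an instantaneous plane source, C(x,t) = M/(n_e·A·√(4πDt)) · exp(−(x−vt)²/(4Dt)), with n_e·A the pore (flow) area.
Plume center vt = 2.3 × 63 = 144.9 m, so the well at 150 m is 5.1 m downgradient of the peak.
√(4πDt) = 19.90 m, giving peak height M/(n_e·A·√(4πDt)) = 23/(0.38 × 160 × 19.90) = 0.01901 kg/m³.
(x−vt)²/(4Dt) = (5.1)²/(4 × 0.50 × 63) = 0.2064; exp(−0.2064) = 0.8135.
C = 0.01901 × 0.8135 = 0.0155 kg/m³.

0.0155 kg/m³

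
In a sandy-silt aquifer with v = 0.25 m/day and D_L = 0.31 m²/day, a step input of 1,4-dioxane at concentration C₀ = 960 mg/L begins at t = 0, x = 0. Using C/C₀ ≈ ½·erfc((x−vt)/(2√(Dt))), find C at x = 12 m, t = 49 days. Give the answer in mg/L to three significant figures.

For a continuous step input, C/C₀ ≈ ½·erfc((x−vt)/(2√(Dt))).
vt = 0.25 × 49 = 12.25 m and 2√(Dt) = 2√(0.31 × 49) = 7.795 m.
Argument (x−vt)/(2√(Dt)) = (12 − 12.25)/7.795 = -0.03207; ½·erfc(-0.03207) = 0.5181.
C = 960 × 0.5181 = 497 mg/L.

497 mg/L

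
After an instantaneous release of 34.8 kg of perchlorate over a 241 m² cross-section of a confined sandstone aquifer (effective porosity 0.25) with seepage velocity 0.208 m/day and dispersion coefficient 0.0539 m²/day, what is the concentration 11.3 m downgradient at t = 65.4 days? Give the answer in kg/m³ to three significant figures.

For an instantaneous plane source, C(x,t) = M/(n_e·A·√(4πDt)) · exp(−(x−vt)²/(4Dt)), with n_e·A the pore (flow) area.
Plume center vt = 0.208 × 65.4 = 13.6032 m, so the well at 11.3 m is 2.3032 m upgradient of the peak.
√(4πDt) = 6.656 m, giving peak height M/(n_e·A·√(4πDt)) = 34.8/(0.25 × 241 × 6.656) = 0.08678 kg/m³.
(x−vt)²/(4Dt) = (-2.3032)²/(4 × 0.0539 × 65.4) = 0.3762; exp(−0.3762) = 0.6865.
C = 0.08678 × 0.6865 = 0.0596 kg/m³.

0.0596 kg/m³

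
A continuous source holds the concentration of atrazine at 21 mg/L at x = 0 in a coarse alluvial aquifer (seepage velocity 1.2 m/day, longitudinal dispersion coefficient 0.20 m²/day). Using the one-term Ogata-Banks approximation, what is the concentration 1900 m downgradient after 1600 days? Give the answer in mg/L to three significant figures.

For a continuous step input, C/C₀ ≈ ½·erfc((x−vt)/(2√(Dt))).
vt = 1.2 × 1600 = 1920 m and 2√(Dt) = 2√(0.20 × 1600) = 35.78 m.
Argument (x−vt)/(2√(Dt)) = (1900 − 1920)/35.78 = -0.5590; ½·erfc(-0.5590) = 0.7854.
C = 21 × 0.7854 = 16.5 mg/L.

16.5 mg/L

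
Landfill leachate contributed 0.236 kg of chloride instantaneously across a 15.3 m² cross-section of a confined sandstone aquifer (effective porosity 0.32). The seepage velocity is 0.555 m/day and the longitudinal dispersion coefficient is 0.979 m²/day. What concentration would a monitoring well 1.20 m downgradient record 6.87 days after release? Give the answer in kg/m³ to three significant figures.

0.00407 kg/m³

For an instantaneous plane source, C(x,t) = M/(n_e·A·√(4πDt)) · exp(−(x−vt)²/(4Dt)), with n_e·A the pore (flow) area.
Plume center vt = 0.555 × 6.87 = 3.81285 m, so the well at 1.20 m is 2.61285 m upgradient of the peak.
√(4πDt) = 9.193 m, giving peak height M/(n_e·A·√(4πDt)) = 0.236/(0.32 × 15.3 × 9.193) = 0.005243 kg/m³.
(x−vt)²/(4Dt) = (-2.61285)²/(4 × 0.979 × 6.87) = 0.2538; exp(−0.2538) = 0.7758.
C = 0.005243 × 0.7758 = 0.00407 kg/m³.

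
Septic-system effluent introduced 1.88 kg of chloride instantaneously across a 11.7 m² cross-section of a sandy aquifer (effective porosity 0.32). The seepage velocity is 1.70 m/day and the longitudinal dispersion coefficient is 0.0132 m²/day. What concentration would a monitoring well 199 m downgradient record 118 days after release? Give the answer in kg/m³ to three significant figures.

For an instantaneous plane source, C(x,t) = M/(n_e·A·√(4πDt)) · exp(−(x−vt)²/(4Dt)), with n_e·A the pore (flow) area.
Plume center vt = 1.70 × 118 = 200.6 m, so the well at 199 m is 1.6 m upgradient of the peak.
√(4πDt) = 4.424 m, giving peak height M/(n_e·A·√(4πDt)) = 1.88/(0.32 × 11.7 × 4.424) = 0.1135 kg/m³.
(x−vt)²/(4Dt) = (-1.6)²/(4 × 0.0132 × 118) = 0.4109; exp(−0.4109) = 0.6631.
C = 0.1135 × 0.6631 = 0.0753 kg/m³.

0.0753 kg/m³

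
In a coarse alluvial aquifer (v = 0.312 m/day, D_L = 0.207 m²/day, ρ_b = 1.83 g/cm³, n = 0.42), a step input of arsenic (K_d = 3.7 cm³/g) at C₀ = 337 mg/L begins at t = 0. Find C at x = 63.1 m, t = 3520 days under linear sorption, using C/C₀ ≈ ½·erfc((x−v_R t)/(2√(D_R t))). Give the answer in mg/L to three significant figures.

Retardation factor R = 1 + ρ_b·K_d/n = 1 + 1.83 × 3.7/0.42 = 17.12.
Sorption retards both mechanisms: v_R = v/R = 0.01822 m/day, D_R = D/R = 0.01209 m²/day.
v_R·t = 0.01822 × 3520 = 64.1344 m; 2√(D_R t) = 13.05 m; argument = (63.1 − 64.1344)/13.05 = -0.07926.
C = C₀ × ½·erfc(-0.07926) = 337 × 0.5446 = 184 mg/L.

184 mg/L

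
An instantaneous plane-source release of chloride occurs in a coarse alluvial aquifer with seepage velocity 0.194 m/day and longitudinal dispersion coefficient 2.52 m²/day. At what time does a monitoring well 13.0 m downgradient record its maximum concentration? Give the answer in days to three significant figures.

27.8 days

For the 1D instantaneous-source solution, setting ∂C/∂t = 0 at fixed x gives v²t² + 2Dt − x² = 0, so t = (√(D² + v²x²) − D)/v².
√(D² + v²x²) = √(2.52² + 0.194² × 13.0²) = 3.565; v² = 0.037636.
t = (3.565 − 2.52)/0.037636 = 27.8 days (vs. the pure-advection estimate x/v = 67.0 d).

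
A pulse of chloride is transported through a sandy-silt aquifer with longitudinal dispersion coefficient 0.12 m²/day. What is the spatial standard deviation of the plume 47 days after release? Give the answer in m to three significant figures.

Dispersive spreading gives a Gaussian with σ² = 2Dt; advection only shifts the center.
σ = √(2 × 0.12 × 47) = 3.36 m.

3.36 m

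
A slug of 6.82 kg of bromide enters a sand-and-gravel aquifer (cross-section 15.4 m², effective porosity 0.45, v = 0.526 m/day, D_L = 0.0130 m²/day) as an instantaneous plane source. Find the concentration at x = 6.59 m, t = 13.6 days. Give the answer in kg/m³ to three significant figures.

0.421 kg/m³

For an instantaneous plane source, C(x,t) = M/(n_e·A·√(4πDt)) · exp(−(x−vt)²/(4Dt)), with n_e·A the pore (flow) area.
Plume center vt = 0.526 × 13.6 = 7.1536 m, so the well at 6.59 m is 0.5636 m upgradient of the peak.
√(4πDt) = 1.491 m, giving peak height M/(n_e·A·√(4πDt)) = 6.82/(0.45 × 15.4 × 1.491) = 0.6600 kg/m³.
(x−vt)²/(4Dt) = (-0.5636)²/(4 × 0.0130 × 13.6) = 0.4492; exp(−0.4492) = 0.6381.
C = 0.6600 × 0.6381 = 0.421 kg/m³.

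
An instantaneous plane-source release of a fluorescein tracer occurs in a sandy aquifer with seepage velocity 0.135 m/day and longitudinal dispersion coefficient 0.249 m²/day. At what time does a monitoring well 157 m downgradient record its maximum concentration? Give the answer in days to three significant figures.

1150 days

For the 1D instantaneous-source solution, setting ∂C/∂t = 0 at fixed x gives v²t² + 2Dt − x² = 0, so t = (√(D² + v²x²) − D)/v².
√(D² + v²x²) = √(0.249² + 0.135² × 157²) = 21.20; v² = 0.018225.
t = (21.20 − 0.249)/0.018225 = 1150 days (vs. the pure-advection estimate x/v = 1160 d).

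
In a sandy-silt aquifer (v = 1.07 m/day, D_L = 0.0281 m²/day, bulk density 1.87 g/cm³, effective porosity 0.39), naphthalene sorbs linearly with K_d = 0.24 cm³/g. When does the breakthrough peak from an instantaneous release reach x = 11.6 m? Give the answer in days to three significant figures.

Retardation factor R = 1 + ρ_b·K_d/n = 1 + 1.87 × 0.24/0.39 = 2.151.
Sorption retards both mechanisms: v_R = v/R = 0.4974 m/day, D_R = D/R = 0.01306 m²/day.
Peak time from v_R²t² + 2D_R t − x² = 0: t = (√(D_R² + v_R²x²) − D_R)/v_R².
√(D_R² + v_R²x²) = √(0.01306² + 0.4974² × 11.6²) = 5.770; v_R² = 0.2474.
t = (5.770 − 0.01306)/0.2474 = 23.3 days.

23.3 days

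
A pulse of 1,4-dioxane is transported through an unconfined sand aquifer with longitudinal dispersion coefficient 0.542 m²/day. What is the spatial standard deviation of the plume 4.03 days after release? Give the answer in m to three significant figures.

Dispersive spreading gives a Gaussian with σ² = 2Dt; advection only shifts the center.
σ = √(2 × 0.542 × 4.03) = 2.09 m.

2.09 m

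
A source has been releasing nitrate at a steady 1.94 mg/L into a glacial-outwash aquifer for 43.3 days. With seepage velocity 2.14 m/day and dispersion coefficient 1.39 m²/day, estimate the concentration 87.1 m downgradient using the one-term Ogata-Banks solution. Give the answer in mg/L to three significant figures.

1.35 mg/L

For a continuous step input, C/C₀ ≈ ½·erfc((x−vt)/(2√(Dt))).
vt = 2.14 × 43.3 = 92.662 m and 2√(Dt) = 2√(1.39 × 43.3) = 15.52 m.
Argument (x−vt)/(2√(Dt)) = (87.1 − 92.662)/15.52 = -0.3584; ½·erfc(-0.3584) = 0.6939.
C = 1.94 × 0.6939 = 1.35 mg/L.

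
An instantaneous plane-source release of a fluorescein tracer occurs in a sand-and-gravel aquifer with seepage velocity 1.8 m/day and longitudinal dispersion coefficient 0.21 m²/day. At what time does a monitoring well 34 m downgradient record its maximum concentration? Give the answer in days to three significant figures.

For the 1D instantaneous-source solution, setting ∂C/∂t = 0 at fixed x gives v²t² + 2Dt − x² = 0, so t = (√(D² + v²x²) − D)/v².
√(D² + v²x²) = √(0.21² + 1.8² × 34²) = 61.20; v² = 3.24.
t = (61.20 − 0.21)/3.24 = 18.8 days (vs. the pure-advection estimate x/v = 18.9 d).

18.8 days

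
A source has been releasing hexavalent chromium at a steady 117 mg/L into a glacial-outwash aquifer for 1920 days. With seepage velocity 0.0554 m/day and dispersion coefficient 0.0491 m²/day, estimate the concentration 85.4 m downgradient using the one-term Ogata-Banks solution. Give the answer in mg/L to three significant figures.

110 mg/L

For a continuous step input, C/C₀ ≈ ½·erfc((x−vt)/(2√(Dt))).
vt = 0.0554 × 1920 = 106.368 m and 2√(Dt) = 2√(0.0491 × 1920) = 19.42 m.
Argument (x−vt)/(2√(Dt)) = (85.4 − 106.368)/19.42 = -1.080; ½·erfc(-1.080) = 0.9367.
C = 117 × 0.9367 = 110 mg/L.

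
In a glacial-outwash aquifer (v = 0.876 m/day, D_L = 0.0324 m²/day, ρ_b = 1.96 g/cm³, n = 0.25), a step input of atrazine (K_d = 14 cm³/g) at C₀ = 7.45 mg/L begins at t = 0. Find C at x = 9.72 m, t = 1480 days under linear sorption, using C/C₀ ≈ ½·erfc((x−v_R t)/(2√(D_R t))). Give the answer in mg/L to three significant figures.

7.33 mg/L

Retardation factor R = 1 + ρ_b·K_d/n = 1 + 1.96 × 14/0.25 = 110.8.
Sorption retards both mechanisms: v_R = v/R = 0.007906 m/day, D_R = D/R = 0.0002924 m²/day.
v_R·t = 0.007906 × 1480 = 11.70088 m; 2√(D_R t) = 1.316 m; argument = (9.72 − 11.70088)/1.316 = -1.505.
C = C₀ × ½·erfc(-1.505) = 7.45 × 0.9833 = 7.33 mg/L.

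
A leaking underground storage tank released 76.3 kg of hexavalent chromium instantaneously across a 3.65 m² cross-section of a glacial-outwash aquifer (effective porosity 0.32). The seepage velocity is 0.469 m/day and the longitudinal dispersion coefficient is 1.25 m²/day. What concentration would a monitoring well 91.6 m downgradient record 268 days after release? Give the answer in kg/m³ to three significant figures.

0.423 kg/m³

For an instantaneous plane source, C(x,t) = M/(n_e·A·√(4πDt)) · exp(−(x−vt)²/(4Dt)), with n_e·A the pore (flow) area.
Plume center vt = 0.469 × 268 = 125.692 m, so the well at 91.6 m is 34.092 m upgradient of the peak.
√(4πDt) = 64.88 m, giving peak height M/(n_e·A·√(4πDt)) = 76.3/(0.32 × 3.65 × 64.88) = 1.007 kg/m³.
(x−vt)²/(4Dt) = (-34.092)²/(4 × 1.25 × 268) = 0.8674; exp(−0.8674) = 0.4200.
C = 1.007 × 0.4200 = 0.423 kg/m³.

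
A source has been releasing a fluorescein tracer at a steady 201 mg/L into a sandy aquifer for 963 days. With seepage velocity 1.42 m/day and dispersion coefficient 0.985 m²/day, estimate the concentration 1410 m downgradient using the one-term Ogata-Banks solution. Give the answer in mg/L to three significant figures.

For a continuous step input, C/C₀ ≈ ½·erfc((x−vt)/(2√(Dt))).
vt = 1.42 × 963 = 1367.46 m and 2√(Dt) = 2√(0.985 × 963) = 61.60 m.
Argument (x−vt)/(2√(Dt)) = (1410 − 1367.46)/61.60 = 0.6906; ½·erfc(0.6906) = 0.1644.
C = 201 × 0.1644 = 33.0 mg/L.

33.0 mg/L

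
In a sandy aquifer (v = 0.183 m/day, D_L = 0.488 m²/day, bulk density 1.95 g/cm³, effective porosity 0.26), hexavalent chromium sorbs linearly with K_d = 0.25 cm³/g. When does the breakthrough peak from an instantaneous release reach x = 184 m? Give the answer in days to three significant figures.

2850 days

Retardation factor R = 1 + ρ_b·K_d/n = 1 + 1.95 × 0.25/0.26 = 2.875.
Sorption retards both mechanisms: v_R = v/R = 0.06365 m/day, D_R = D/R = 0.1697 m²/day.
Peak time from v_R²t² + 2D_R t − x² = 0: t = (√(D_R² + v_R²x²) − D_R)/v_R².
√(D_R² + v_R²x²) = √(0.1697² + 0.06365² × 184²) = 11.71; v_R² = 0.004051.
t = (11.71 − 0.1697)/0.004051 = 2850 days.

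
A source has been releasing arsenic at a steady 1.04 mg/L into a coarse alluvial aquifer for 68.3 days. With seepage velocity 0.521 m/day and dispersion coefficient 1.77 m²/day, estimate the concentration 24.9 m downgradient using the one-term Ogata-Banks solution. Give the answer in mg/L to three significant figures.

For a continuous step input, C/C₀ ≈ ½·erfc((x−vt)/(2√(Dt))).
vt = 0.521 × 68.3 = 35.5843 m and 2√(Dt) = 2√(1.77 × 68.3) = 21.99 m.
Argument (x−vt)/(2√(Dt)) = (24.9 − 35.5843)/21.99 = -0.4859; ½·erfc(-0.4859) = 0.7540.
C = 1.04 × 0.7540 = 0.784 mg/L.

0.784 mg/L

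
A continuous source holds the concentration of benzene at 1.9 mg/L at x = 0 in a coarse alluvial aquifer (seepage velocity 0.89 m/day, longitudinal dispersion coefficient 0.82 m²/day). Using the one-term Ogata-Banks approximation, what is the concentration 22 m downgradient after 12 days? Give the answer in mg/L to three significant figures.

0.0102 mg/L

For a continuous step input, C/C₀ ≈ ½·erfc((x−vt)/(2√(Dt))).
vt = 0.89 × 12 = 10.68 m and 2√(Dt) = 2√(0.82 × 12) = 6.274 m.
Argument (x−vt)/(2√(Dt)) = (22 − 10.68)/6.274 = 1.804; ½·erfc(1.804) = 0.005367.
C = 1.9 × 0.005367 = 0.0102 mg/L.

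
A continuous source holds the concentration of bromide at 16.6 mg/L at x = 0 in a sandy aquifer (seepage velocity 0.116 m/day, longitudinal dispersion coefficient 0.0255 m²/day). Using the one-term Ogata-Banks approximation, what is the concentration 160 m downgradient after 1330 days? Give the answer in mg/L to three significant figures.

For a continuous step input, C/C₀ ≈ ½·erfc((x−vt)/(2√(Dt))).
vt = 0.116 × 1330 = 154.28 m and 2√(Dt) = 2√(0.0255 × 1330) = 11.65 m.
Argument (x−vt)/(2√(Dt)) = (160 − 154.28)/11.65 = 0.4910; ½·erfc(0.4910) = 0.2437.
C = 16.6 × 0.2437 = 4.05 mg/L.

4.05 mg/L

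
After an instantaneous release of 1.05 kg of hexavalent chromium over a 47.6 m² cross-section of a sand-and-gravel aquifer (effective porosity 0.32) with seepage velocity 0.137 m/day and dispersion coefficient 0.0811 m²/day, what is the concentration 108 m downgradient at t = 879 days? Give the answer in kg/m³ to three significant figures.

For an instantaneous plane source, C(x,t) = M/(n_e·A·√(4πDt)) · exp(−(x−vt)²/(4Dt)), with n_e·A the pore (flow) area.
Plume center vt = 0.137 × 879 = 120.423 m, so the well at 108 m is 12.423 m upgradient of the peak.
√(4πDt) = 29.93 m, giving peak height M/(n_e·A·√(4πDt)) = 1.05/(0.32 × 47.6 × 29.93) = 0.002303 kg/m³.
(x−vt)²/(4Dt) = (-12.423)²/(4 × 0.0811 × 879) = 0.5412; exp(−0.5412) = 0.5820.
C = 0.002303 × 0.5820 = 0.00134 kg/m³.

0.00134 kg/m³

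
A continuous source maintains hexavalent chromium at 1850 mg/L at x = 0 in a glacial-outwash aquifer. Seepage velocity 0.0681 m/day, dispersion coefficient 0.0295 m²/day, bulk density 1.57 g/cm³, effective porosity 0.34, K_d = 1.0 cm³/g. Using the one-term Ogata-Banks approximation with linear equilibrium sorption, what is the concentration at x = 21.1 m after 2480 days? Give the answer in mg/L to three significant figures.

Retardation factor R = 1 + ρ_b·K_d/n = 1 + 1.57 × 1.0/0.34 = 5.618.
Sorption retards both mechanisms: v_R = v/R = 0.01212 m/day, D_R = D/R = 0.005251 m²/day.
v_R·t = 0.01212 × 2480 = 30.0576 m; 2√(D_R t) = 7.217 m; argument = (21.1 − 30.0576)/7.217 = -1.241.
C = C₀ × ½·erfc(-1.241) = 1850 × 0.9604 = 1780 mg/L.

1780 mg/L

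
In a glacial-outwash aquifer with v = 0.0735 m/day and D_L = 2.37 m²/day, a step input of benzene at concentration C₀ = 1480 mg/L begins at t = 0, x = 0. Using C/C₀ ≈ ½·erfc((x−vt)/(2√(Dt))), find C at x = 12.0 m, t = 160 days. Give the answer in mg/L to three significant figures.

735 mg/L

For a continuous step input, C/C₀ ≈ ½·erfc((x−vt)/(2√(Dt))).
vt = 0.0735 × 160 = 11.76 m and 2√(Dt) = 2√(2.37 × 160) = 38.95 m.
Argument (x−vt)/(2√(Dt)) = (12.0 − 11.76)/38.95 = 0.006162; ½·erfc(0.006162) = 0.4965.
C = 1480 × 0.4965 = 735 mg/L.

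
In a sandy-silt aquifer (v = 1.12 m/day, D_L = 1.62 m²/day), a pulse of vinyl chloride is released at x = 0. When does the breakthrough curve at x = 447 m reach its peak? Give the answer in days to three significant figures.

398 days

For the 1D instantaneous-source solution, setting ∂C/∂t = 0 at fixed x gives v²t² + 2Dt − x² = 0, so t = (√(D² + v²x²) − D)/v².
√(D² + v²x²) = √(1.62² + 1.12² × 447²) = 500.6; v² = 1.2544.
t = (500.6 − 1.62)/1.2544 = 398 days (vs. the pure-advection estimate x/v = 399 d).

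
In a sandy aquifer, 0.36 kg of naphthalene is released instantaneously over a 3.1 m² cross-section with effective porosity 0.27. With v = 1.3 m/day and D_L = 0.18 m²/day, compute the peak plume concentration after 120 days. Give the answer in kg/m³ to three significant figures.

0.0261 kg/m³

The peak of an instantaneous 1D plume sits at x = vt; there the Gaussian factor is 1 and C_max = M/(n_e·A·√(4πDt)), where n_e·A is the pore area the mass is dissolved in.
√(4πDt) = √(4π × 0.18 × 120) = 16.48 m, so C_max = 0.36/(0.27 × 3.1 × 16.48) = 0.0261 kg/m³.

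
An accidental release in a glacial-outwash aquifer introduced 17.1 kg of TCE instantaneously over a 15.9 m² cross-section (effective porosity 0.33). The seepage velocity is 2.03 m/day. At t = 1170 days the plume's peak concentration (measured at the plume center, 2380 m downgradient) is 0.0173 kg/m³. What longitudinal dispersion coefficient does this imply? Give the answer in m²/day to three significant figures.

2.41 m²/day

At the plume center C_max = M/(n_e·A·√(4πDt)), so D = M²/(4πt·(n_e·A·C_max)²).
n_e·A·C_max = 0.33 × 15.9 × 0.0173 = 0.09077 kg/m.
D = 17.1²/(4π × 1170 × 0.09077²) = 2.41 m²/day.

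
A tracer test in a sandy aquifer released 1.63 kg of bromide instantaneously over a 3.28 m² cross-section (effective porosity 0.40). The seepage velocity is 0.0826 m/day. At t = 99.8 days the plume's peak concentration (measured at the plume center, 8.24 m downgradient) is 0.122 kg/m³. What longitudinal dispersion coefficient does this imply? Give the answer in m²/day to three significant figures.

At the plume center C_max = M/(n_e·A·√(4πDt)), so D = M²/(4πt·(n_e·A·C_max)²).
n_e·A·C_max = 0.40 × 3.28 × 0.122 = 0.1601 kg/m.
D = 1.63²/(4π × 99.8 × 0.1601²) = 0.0827 m²/day.

0.0827 m²/day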